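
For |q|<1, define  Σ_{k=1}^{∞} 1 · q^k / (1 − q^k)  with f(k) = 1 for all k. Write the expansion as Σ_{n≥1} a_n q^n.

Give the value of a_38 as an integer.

a_38 = 4

n=38: 1·38 2·19 19·2 38·1  f→[1+1+1+1]=4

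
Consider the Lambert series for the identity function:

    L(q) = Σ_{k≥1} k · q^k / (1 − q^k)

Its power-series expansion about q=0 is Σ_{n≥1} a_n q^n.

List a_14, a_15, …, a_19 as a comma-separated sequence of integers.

d|14:{14,7,2,1}  Σf=14+7+2+1=24
q^15  k|15↦f(k): 1:1 3:3 5:5 15:15  a_15=24
d|16:{16,8,4,2,1}  Σf=16+8+4+2+1=31
n=17: 1·17 17·1  f→[1+17]=18
q^18  k|18↦f(k): 1:1 2:2 3:3 6:6 9:9 18:18  a_18=39
[q^19] f(1)=1,f(19)=19 ⇒ 20

24, 24, 31, 18, 39, 20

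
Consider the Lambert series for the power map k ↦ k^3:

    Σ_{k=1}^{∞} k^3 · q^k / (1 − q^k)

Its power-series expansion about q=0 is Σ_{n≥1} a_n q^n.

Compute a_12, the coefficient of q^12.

n=12: 12·1 6·2 4·3 3·4 2·6 1·12  f→[1728+216+64+27+8+1]=2044

a_12 = 2044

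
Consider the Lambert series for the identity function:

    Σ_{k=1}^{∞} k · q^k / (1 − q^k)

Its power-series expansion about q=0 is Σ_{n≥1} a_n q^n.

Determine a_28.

d|28:{28,14,7,4,2,1}  Σf=28+14+7+4+2+1=56

a_28 = 56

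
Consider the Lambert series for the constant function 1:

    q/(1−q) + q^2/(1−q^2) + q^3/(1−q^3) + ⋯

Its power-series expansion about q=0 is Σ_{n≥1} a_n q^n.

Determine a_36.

a_36 = 9

[q^36] f(1)=1,f(2)=1,f(3)=1,f(4)=1,f(6)=1,f(9)=1,f(12)=1,f(18)=1,f(36)=1 ⇒ 9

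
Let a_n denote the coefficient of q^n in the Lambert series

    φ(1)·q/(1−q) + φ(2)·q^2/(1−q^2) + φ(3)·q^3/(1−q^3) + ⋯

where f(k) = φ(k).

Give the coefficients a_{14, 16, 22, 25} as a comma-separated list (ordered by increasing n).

d|14:{1,2,7,14}  Σφ=1+1+6+6=14
q^16  k|16↦φ(k): 16:8 8:4 4:2 2:1 1:1  a_16=16
[q^22] φ(1)=1,φ(2)=1,φ(11)=10,φ(22)=10 ⇒ 22
d|25:{25,5,1}  Σφ=20+4+1=25

14, 16, 22, 25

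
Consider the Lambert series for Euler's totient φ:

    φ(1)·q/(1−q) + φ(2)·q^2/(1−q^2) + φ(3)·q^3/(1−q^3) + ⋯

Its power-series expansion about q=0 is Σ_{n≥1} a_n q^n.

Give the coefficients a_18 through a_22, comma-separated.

[q^18] φ(18)=6,φ(9)=6,φ(6)=2,φ(3)=2,φ(2)=1,φ(1)=1 ⇒ 18
q^19  k|19↦φ(k): 1:1 19:18  a_19=19
d|20:{1,2,4,5,10,20}  Σφ=1+1+2+4+4+8=20
q^21  k|21↦φ(k): 21:12 7:6 3:2 1:1  a_21=21
d|22:{22,11,2,1}  Σφ=10+10+1+1=22

18, 19, 20, 21, 22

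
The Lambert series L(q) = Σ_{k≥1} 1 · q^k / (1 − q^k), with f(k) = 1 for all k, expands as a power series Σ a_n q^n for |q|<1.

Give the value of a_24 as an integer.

a_24 = 8

n=24: 1·24 2·12 3·8 4·6 6·4 8·3 12·2 24·1  f→[1+1+1+1+1+1+1+1]=8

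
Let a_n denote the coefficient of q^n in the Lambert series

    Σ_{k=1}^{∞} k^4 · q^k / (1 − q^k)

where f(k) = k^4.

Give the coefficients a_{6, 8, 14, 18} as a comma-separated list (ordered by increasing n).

1394, 4369, 40834, 112931

q^6  k|6↦f(k): 1:1 2:16 3:81 6:1296  a_6=1394
q^8  k|8↦f(k): 8:4096 4:256 2:16 1:1  a_8=4369
q^14  k|14↦f(k): 14:38416 7:2401 2:16 1:1  a_14=40834
d|18:{1,2,3,6,9,18}  Σf=1+16+81+1296+6561+104976=112931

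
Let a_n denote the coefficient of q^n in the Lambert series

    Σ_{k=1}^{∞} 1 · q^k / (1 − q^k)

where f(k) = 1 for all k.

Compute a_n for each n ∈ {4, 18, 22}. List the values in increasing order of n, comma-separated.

3, 6, 4

d|4:{1,2,4}  Σf=1+1+1=3
[q^18] f(18)=1,f(9)=1,f(6)=1,f(3)=1,f(2)=1,f(1)=1 ⇒ 6
d|22:{22,11,2,1}  Σf=1+1+1+1=4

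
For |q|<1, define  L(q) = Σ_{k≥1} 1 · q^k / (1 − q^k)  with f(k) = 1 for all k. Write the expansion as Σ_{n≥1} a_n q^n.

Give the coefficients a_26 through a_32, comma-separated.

4, 4, 6, 2, 8, 2, 6

q^26  k|26↦f(k): 1:1 2:1 13:1 26:1  a_26=4
[q^27] f(27)=1,f(9)=1,f(3)=1,f(1)=1 ⇒ 4
n=28: 1·28 2·14 4·7 7·4 14·2 28·1  f→[1+1+1+1+1+1]=6
[q^29] f(1)=1,f(29)=1 ⇒ 2
n=30: 30·1 15·2 10·3 6·5 5·6 3·10 2·15 1·30  f→[1+1+1+1+1+1+1+1]=8
q^31  k|31↦f(k): 31:1 1:1  a_31=2
[q^32] f(1)=1,f(2)=1,f(4)=1,f(8)=1,f(16)=1,f(32)=1 ⇒ 6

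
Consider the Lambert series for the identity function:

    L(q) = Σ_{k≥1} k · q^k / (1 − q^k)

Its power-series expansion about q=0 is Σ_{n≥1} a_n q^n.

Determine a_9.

n=9: 9·1 3·3 1·9  f→[9+3+1]=13

a_9 = 13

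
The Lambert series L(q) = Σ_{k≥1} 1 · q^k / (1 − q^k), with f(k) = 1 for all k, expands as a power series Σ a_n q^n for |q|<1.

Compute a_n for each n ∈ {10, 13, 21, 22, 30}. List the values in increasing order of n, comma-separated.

q^10  k|10↦f(k): 10:1 5:1 2:1 1:1  a_10=4
d|13:{13,1}  Σf=1+1=2
d|21:{1,3,7,21}  Σf=1+1+1+1=4
q^22  k|22↦f(k): 22:1 11:1 2:1 1:1  a_22=4
[q^30] f(30)=1,f(15)=1,f(10)=1,f(6)=1,f(5)=1,f(3)=1,f(2)=1,f(1)=1 ⇒ 8

4, 2, 4, 4, 8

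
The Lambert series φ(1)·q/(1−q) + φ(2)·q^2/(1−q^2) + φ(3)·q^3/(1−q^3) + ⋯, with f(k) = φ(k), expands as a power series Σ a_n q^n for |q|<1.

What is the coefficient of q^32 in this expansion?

q^32  k|32↦φ(k): 32:16 16:8 8:4 4:2 2:1 1:1  a_32=32

a_32 = 32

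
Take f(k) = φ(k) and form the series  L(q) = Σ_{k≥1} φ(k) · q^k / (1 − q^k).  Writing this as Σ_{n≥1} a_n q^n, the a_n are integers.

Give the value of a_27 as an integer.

[q^27] φ(27)=18,φ(9)=6,φ(3)=2,φ(1)=1 ⇒ 27

a_27 = 27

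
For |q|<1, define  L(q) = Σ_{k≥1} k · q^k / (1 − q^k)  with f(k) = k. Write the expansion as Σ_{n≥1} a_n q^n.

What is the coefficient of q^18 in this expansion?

d|18:{1,2,3,6,9,18}  Σf=1+2+3+6+9+18=39

a_18 = 39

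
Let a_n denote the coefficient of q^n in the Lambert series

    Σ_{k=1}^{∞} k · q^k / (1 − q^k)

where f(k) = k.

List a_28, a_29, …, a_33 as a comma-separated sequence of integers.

56, 30, 72, 32, 63, 48

d|28:{28,14,7,4,2,1}  Σf=28+14+7+4+2+1=56
[q^29] f(1)=1,f(29)=29 ⇒ 30
[q^30] f(1)=1,f(2)=2,f(3)=3,f(5)=5,f(6)=6,f(10)=10,f(15)=15,f(30)=30 ⇒ 72
n=31: 31·1 1·31  f→[31+1]=32
[q^32] f(32)=32,f(16)=16,f(8)=8,f(4)=4,f(2)=2,f(1)=1 ⇒ 63
[q^33] f(33)=33,f(11)=11,f(3)=3,f(1)=1 ⇒ 48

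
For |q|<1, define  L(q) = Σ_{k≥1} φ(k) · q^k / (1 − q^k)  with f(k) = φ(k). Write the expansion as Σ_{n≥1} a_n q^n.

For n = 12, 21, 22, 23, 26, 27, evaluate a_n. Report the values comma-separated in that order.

q^12  k|12↦φ(k): 1:1 2:1 3:2 4:2 6:2 12:4  a_12=12
q^21  k|21↦φ(k): 21:12 7:6 3:2 1:1  a_21=21
d|22:{22,11,2,1}  Σφ=10+10+1+1=22
n=23: 1·23 23·1  φ→[1+22]=23
d|26:{26,13,2,1}  Σφ=12+12+1+1=26
d|27:{1,3,9,27}  Σφ=1+2+6+18=27

12, 21, 22, 23, 26, 27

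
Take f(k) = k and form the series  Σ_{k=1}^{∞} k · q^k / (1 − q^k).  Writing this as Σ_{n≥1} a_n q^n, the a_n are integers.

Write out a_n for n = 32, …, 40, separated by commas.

63, 48, 54, 48, 91, 38, 60, 56, 90

[q^32] f(32)=32,f(16)=16,f(8)=8,f(4)=4,f(2)=2,f(1)=1 ⇒ 63
d|33:{1,3,11,33}  Σf=1+3+11+33=48
[q^34] f(1)=1,f(2)=2,f(17)=17,f(34)=34 ⇒ 54
d|35:{1,5,7,35}  Σf=1+5+7+35=48
[q^36] f(36)=36,f(18)=18,f(12)=12,f(9)=9,f(6)=6,f(4)=4,f(3)=3,f(2)=2,f(1)=1 ⇒ 91
n=37: 37·1 1·37  f→[37+1]=38
[q^38] f(38)=38,f(19)=19,f(2)=2,f(1)=1 ⇒ 60
q^39  k|39↦f(k): 1:1 3:3 13:13 39:39  a_39=56
[q^40] f(40)=40,f(20)=20,f(10)=10,f(8)=8,f(5)=5,f(4)=4,f(2)=2,f(1)=1 ⇒ 90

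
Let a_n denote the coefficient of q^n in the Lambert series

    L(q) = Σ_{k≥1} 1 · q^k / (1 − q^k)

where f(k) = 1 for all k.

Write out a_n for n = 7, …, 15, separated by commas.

d|7:{1,7}  Σf=1+1=2
d|8:{1,2,4,8}  Σf=1+1+1+1=4
n=9: 9·1 3·3 1·9  f→[1+1+1]=3
q^10  k|10↦f(k): 1:1 2:1 5:1 10:1  a_10=4
d|11:{1,11}  Σf=1+1=2
q^12  k|12↦f(k): 1:1 2:1 3:1 4:1 6:1 12:1  a_12=6
q^13  k|13↦f(k): 13:1 1:1  a_13=2
q^14  k|14↦f(k): 14:1 7:1 2:1 1:1  a_14=4
d|15:{15,5,3,1}  Σf=1+1+1+1=4

2, 4, 3, 4, 2, 6, 2, 4, 4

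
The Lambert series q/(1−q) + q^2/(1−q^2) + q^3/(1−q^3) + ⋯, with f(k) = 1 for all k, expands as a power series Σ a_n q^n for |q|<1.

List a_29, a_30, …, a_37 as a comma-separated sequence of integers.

2, 8, 2, 6, 4, 4, 4, 9, 2

n=29: 1·29 29·1  f→[1+1]=2
[q^30] f(30)=1,f(15)=1,f(10)=1,f(6)=1,f(5)=1,f(3)=1,f(2)=1,f(1)=1 ⇒ 8
n=31: 31·1 1·31  f→[1+1]=2
d|32:{1,2,4,8,16,32}  Σf=1+1+1+1+1+1=6
d|33:{1,3,11,33}  Σf=1+1+1+1=4
d|34:{1,2,17,34}  Σf=1+1+1+1=4
n=35: 1·35 5·7 7·5 35·1  f→[1+1+1+1]=4
n=36: 36·1 18·2 12·3 9·4 6·6 4·9 3·12 2·18 1·36  f→[1+1+1+1+1+1+1+1+1]=9
n=37: 1·37 37·1  f→[1+1]=2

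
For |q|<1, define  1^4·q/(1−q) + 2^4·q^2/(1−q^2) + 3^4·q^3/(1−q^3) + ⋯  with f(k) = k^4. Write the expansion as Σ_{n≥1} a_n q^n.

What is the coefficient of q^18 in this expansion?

[q^18] f(18)=104976,f(9)=6561,f(6)=1296,f(3)=81,f(2)=16,f(1)=1 ⇒ 112931

a_18 = 112931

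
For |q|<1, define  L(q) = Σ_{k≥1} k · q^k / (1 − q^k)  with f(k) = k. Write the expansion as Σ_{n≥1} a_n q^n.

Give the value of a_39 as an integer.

a_39 = 56

[q^39] f(39)=39,f(13)=13,f(3)=3,f(1)=1 ⇒ 56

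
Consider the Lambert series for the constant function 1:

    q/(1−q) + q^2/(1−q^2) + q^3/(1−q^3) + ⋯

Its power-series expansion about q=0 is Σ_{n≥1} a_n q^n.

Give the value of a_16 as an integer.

n=16: 16·1 8·2 4·4 2·8 1·16  f→[1+1+1+1+1]=5

a_16 = 5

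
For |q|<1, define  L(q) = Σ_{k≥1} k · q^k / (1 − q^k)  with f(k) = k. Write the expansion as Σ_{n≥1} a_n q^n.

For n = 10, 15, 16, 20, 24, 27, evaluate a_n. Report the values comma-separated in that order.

n=10: 10·1 5·2 2·5 1·10  f→[10+5+2+1]=18
n=15: 1·15 3·5 5·3 15·1  f→[1+3+5+15]=24
d|16:{1,2,4,8,16}  Σf=1+2+4+8+16=31
n=20: 20·1 10·2 5·4 4·5 2·10 1·20  f→[20+10+5+4+2+1]=42
n=24: 24·1 12·2 8·3 6·4 4·6 3·8 2·12 1·24  f→[24+12+8+6+4+3+2+1]=60
[q^27] f(1)=1,f(3)=3,f(9)=9,f(27)=27 ⇒ 40

18, 24, 31, 42, 60, 40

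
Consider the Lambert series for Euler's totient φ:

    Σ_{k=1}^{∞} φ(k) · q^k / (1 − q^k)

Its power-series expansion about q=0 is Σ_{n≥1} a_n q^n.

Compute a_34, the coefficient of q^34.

d|34:{1,2,17,34}  Σφ=1+1+16+16=34

a_34 = 34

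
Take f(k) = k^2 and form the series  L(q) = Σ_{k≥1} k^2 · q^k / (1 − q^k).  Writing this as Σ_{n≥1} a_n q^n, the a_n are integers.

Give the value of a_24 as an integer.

a_24 = 850

q^24  k|24↦f(k): 24:576 12:144 8:64 6:36 4:16 3:9 2:4 1:1  a_24=850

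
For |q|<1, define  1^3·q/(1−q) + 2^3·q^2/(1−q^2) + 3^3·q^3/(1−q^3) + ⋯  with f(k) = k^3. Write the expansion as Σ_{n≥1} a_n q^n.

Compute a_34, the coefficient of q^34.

a_34 = 44226

d|34:{34,17,2,1}  Σf=39304+4913+8+1=44226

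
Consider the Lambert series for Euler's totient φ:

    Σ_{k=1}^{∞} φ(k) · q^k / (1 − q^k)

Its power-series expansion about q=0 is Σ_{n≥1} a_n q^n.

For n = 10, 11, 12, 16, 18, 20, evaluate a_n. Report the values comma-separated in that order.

[q^10] φ(1)=1,φ(2)=1,φ(5)=4,φ(10)=4 ⇒ 10
[q^11] φ(1)=1,φ(11)=10 ⇒ 11
n=12: 1·12 2·6 3·4 4·3 6·2 12·1  φ→[1+1+2+2+2+4]=12
d|16:{1,2,4,8,16}  Σφ=1+1+2+4+8=16
d|18:{1,2,3,6,9,18}  Σφ=1+1+2+2+6+6=18
d|20:{1,2,4,5,10,20}  Σφ=1+1+2+4+4+8=20

10, 11, 12, 16, 18, 20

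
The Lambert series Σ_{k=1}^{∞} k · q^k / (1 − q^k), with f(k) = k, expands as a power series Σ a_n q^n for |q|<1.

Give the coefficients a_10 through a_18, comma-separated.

d|10:{10,5,2,1}  Σf=10+5+2+1=18
q^11  k|11↦f(k): 1:1 11:11  a_11=12
q^12  k|12↦f(k): 12:12 6:6 4:4 3:3 2:2 1:1  a_12=28
q^13  k|13↦f(k): 13:13 1:1  a_13=14
q^14  k|14↦f(k): 14:14 7:7 2:2 1:1  a_14=24
d|15:{1,3,5,15}  Σf=1+3+5+15=24
d|16:{1,2,4,8,16}  Σf=1+2+4+8+16=31
q^17  k|17↦f(k): 17:17 1:1  a_17=18
[q^18] f(18)=18,f(9)=9,f(6)=6,f(3)=3,f(2)=2,f(1)=1 ⇒ 39

18, 12, 28, 14, 24, 24, 31, 18, 39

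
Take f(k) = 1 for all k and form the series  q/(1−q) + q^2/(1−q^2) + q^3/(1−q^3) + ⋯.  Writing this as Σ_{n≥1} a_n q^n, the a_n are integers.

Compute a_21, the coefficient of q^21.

a_21 = 4

q^21  k|21↦f(k): 1:1 3:1 7:1 21:1  a_21=4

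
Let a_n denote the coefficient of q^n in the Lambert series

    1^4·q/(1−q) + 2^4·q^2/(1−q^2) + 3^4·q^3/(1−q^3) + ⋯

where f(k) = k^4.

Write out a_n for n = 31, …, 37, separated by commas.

923522, 1118481, 1200644, 1419874, 1503652, 1813539, 1874162

d|31:{31,1}  Σf=923521+1=923522
d|32:{32,16,8,4,2,1}  Σf=1048576+65536+4096+256+16+1=1118481
d|33:{1,3,11,33}  Σf=1+81+14641+1185921=1200644
d|34:{1,2,17,34}  Σf=1+16+83521+1336336=1419874
d|35:{35,7,5,1}  Σf=1500625+2401+625+1=1503652
[q^36] f(1)=1,f(2)=16,f(3)=81,f(4)=256,f(6)=1296,f(9)=6561,f(12)=20736,f(18)=104976,f(36)=1679616 ⇒ 1813539
[q^37] f(37)=1874161,f(1)=1 ⇒ 1874162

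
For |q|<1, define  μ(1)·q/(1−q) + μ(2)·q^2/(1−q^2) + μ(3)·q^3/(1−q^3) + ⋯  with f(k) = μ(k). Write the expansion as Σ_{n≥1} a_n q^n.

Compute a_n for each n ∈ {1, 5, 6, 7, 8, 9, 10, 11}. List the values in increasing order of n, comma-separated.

[q^1] μ(1)=1 ⇒ 1
d|5:{1,5}  Σμ=1+(-1)=0
d|6:{1,2,3,6}  Σμ=1+(-1)+(-1)+1=0
q^7  k|7↦μ(k): 1:1 7:-1  a_7=0
q^8  k|8↦μ(k): 1:1 2:-1 4:0 8:0  a_8=0
d|9:{1,3,9}  Σμ=1+(-1)+0=0
d|10:{1,2,5,10}  Σμ=1+(-1)+(-1)+1=0
d|11:{11,1}  Σμ=(-1)+1=0

1, 0, 0, 0, 0, 0, 0, 0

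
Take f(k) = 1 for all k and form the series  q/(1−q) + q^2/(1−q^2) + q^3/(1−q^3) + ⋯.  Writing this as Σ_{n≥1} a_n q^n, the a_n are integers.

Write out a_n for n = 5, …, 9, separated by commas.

q^5  k|5↦f(k): 5:1 1:1  a_5=2
[q^6] f(6)=1,f(3)=1,f(2)=1,f(1)=1 ⇒ 4
d|7:{7,1}  Σf=1+1=2
[q^8] f(8)=1,f(4)=1,f(2)=1,f(1)=1 ⇒ 4
[q^9] f(9)=1,f(3)=1,f(1)=1 ⇒ 3

2, 4, 2, 4, 3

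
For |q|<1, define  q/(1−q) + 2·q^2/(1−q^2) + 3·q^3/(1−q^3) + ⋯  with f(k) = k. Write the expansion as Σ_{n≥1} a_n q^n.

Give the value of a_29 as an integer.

[q^29] f(1)=1,f(29)=29 ⇒ 30

a_29 = 30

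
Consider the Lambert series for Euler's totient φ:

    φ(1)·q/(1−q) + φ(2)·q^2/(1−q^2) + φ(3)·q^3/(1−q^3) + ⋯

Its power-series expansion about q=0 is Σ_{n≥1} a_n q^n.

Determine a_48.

n=48: 1·48 2·24 3·16 4·12 6·8 8·6 12·4 16·3 24·2 48·1  φ→[1+1+2+2+2+4+4+8+8+16]=48

a_48 = 48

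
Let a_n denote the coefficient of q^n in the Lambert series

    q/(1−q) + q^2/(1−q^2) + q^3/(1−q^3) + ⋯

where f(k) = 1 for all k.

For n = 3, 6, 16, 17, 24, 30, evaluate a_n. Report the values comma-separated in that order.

2, 4, 5, 2, 8, 8

q^3  k|3↦f(k): 1:1 3:1  a_3=2
q^6  k|6↦f(k): 6:1 3:1 2:1 1:1  a_6=4
q^16  k|16↦f(k): 16:1 8:1 4:1 2:1 1:1  a_16=5
d|17:{1,17}  Σf=1+1=2
n=24: 1·24 2·12 3·8 4·6 6·4 8·3 12·2 24·1  f→[1+1+1+1+1+1+1+1]=8
[q^30] f(30)=1,f(15)=1,f(10)=1,f(6)=1,f(5)=1,f(3)=1,f(2)=1,f(1)=1 ⇒ 8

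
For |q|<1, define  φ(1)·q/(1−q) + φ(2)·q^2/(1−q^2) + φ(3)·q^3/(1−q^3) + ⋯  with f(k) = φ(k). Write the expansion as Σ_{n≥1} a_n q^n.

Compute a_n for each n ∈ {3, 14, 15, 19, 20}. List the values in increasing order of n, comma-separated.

[q^3] φ(1)=1,φ(3)=2 ⇒ 3
d|14:{14,7,2,1}  Σφ=6+6+1+1=14
[q^15] φ(15)=8,φ(5)=4,φ(3)=2,φ(1)=1 ⇒ 15
q^19  k|19↦φ(k): 1:1 19:18  a_19=19
q^20  k|20↦φ(k): 20:8 10:4 5:4 4:2 2:1 1:1  a_20=20

3, 14, 15, 19, 20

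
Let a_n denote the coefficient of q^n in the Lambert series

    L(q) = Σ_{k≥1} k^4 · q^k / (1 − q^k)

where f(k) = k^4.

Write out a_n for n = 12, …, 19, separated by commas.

n=12: 12·1 6·2 4·3 3·4 2·6 1·12  f→[20736+1296+256+81+16+1]=22386
[q^13] f(13)=28561,f(1)=1 ⇒ 28562
n=14: 14·1 7·2 2·7 1·14  f→[38416+2401+16+1]=40834
q^15  k|15↦f(k): 1:1 3:81 5:625 15:50625  a_15=51332
d|16:{16,8,4,2,1}  Σf=65536+4096+256+16+1=69905
[q^17] f(17)=83521,f(1)=1 ⇒ 83522
n=18: 18·1 9·2 6·3 3·6 2·9 1·18  f→[104976+6561+1296+81+16+1]=112931
d|19:{19,1}  Σf=130321+1=130322

22386, 28562, 40834, 51332, 69905, 83522, 112931, 130322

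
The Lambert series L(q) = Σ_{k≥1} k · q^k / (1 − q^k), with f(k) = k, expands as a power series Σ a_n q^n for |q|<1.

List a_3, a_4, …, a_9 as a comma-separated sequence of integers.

d|3:{3,1}  Σf=3+1=4
q^4  k|4↦f(k): 1:1 2:2 4:4  a_4=7
d|5:{5,1}  Σf=5+1=6
d|6:{6,3,2,1}  Σf=6+3+2+1=12
n=7: 7·1 1·7  f→[7+1]=8
n=8: 8·1 4·2 2·4 1·8  f→[8+4+2+1]=15
n=9: 1·9 3·3 9·1  f→[1+3+9]=13

4, 7, 6, 12, 8, 15, 13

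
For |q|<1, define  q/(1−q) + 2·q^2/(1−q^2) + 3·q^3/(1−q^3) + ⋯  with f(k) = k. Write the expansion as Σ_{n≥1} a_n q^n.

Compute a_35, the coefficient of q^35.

a_35 = 48

n=35: 1·35 5·7 7·5 35·1  f→[1+5+7+35]=48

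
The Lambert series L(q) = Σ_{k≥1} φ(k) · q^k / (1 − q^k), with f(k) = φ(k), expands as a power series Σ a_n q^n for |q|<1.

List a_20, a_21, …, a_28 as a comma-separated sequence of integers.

n=20: 20·1 10·2 5·4 4·5 2·10 1·20  φ→[8+4+4+2+1+1]=20
n=21: 21·1 7·3 3·7 1·21  φ→[12+6+2+1]=21
n=22: 1·22 2·11 11·2 22·1  φ→[1+1+10+10]=22
d|23:{23,1}  Σφ=22+1=23
[q^24] φ(1)=1,φ(2)=1,φ(3)=2,φ(4)=2,φ(6)=2,φ(8)=4,φ(12)=4,φ(24)=8 ⇒ 24
[q^25] φ(25)=20,φ(5)=4,φ(1)=1 ⇒ 25
d|26:{1,2,13,26}  Σφ=1+1+12+12=26
[q^27] φ(1)=1,φ(3)=2,φ(9)=6,φ(27)=18 ⇒ 27
n=28: 28·1 14·2 7·4 4·7 2·14 1·28  φ→[12+6+6+2+1+1]=28

20, 21, 22, 23, 24, 25, 26, 27, 28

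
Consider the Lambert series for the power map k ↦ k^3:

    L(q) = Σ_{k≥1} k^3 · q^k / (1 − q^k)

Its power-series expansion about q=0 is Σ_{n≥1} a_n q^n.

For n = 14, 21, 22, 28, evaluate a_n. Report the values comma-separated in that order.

3096, 9632, 11988, 25112

[q^14] f(14)=2744,f(7)=343,f(2)=8,f(1)=1 ⇒ 3096
[q^21] f(21)=9261,f(7)=343,f(3)=27,f(1)=1 ⇒ 9632
q^22  k|22↦f(k): 22:10648 11:1331 2:8 1:1  a_22=11988
d|28:{1,2,4,7,14,28}  Σf=1+8+64+343+2744+21952=25112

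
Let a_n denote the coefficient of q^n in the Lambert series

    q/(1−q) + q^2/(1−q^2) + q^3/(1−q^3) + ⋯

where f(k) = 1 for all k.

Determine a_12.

a_12 = 6

d|12:{12,6,4,3,2,1}  Σf=1+1+1+1+1+1=6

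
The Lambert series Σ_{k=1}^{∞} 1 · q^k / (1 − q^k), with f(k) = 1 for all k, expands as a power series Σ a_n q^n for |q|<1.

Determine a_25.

d|25:{1,5,25}  Σf=1+1+1=3

a_25 = 3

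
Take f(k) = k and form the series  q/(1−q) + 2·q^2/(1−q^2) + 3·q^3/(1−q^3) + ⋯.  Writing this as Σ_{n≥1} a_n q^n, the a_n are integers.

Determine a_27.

a_27 = 40

n=27: 27·1 9·3 3·9 1·27  f→[27+9+3+1]=40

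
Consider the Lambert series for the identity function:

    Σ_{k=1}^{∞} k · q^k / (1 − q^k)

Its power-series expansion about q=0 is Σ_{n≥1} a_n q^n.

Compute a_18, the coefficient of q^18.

d|18:{1,2,3,6,9,18}  Σf=1+2+3+6+9+18=39

a_18 = 39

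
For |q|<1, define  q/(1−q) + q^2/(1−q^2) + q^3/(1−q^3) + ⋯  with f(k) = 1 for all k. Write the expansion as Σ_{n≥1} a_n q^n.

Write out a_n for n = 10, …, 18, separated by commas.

q^10  k|10↦f(k): 1:1 2:1 5:1 10:1  a_10=4
q^11  k|11↦f(k): 11:1 1:1  a_11=2
d|12:{1,2,3,4,6,12}  Σf=1+1+1+1+1+1=6
[q^13] f(13)=1,f(1)=1 ⇒ 2
q^14  k|14↦f(k): 14:1 7:1 2:1 1:1  a_14=4
q^15  k|15↦f(k): 15:1 5:1 3:1 1:1  a_15=4
[q^16] f(16)=1,f(8)=1,f(4)=1,f(2)=1,f(1)=1 ⇒ 5
n=17: 17·1 1·17  f→[1+1]=2
q^18  k|18↦f(k): 1:1 2:1 3:1 6:1 9:1 18:1  a_18=6

4, 2, 6, 2, 4, 4, 5, 2, 6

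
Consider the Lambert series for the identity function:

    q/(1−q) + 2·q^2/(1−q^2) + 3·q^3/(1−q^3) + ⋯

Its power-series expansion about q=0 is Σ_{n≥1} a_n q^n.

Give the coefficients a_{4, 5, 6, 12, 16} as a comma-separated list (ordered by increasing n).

7, 6, 12, 28, 31

[q^4] f(1)=1,f(2)=2,f(4)=4 ⇒ 7
d|5:{5,1}  Σf=5+1=6
[q^6] f(1)=1,f(2)=2,f(3)=3,f(6)=6 ⇒ 12
q^12  k|12↦f(k): 1:1 2:2 3:3 4:4 6:6 12:12  a_12=28
d|16:{1,2,4,8,16}  Σf=1+2+4+8+16=31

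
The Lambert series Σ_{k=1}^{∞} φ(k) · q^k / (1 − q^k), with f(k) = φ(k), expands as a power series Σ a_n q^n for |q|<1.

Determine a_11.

n=11: 11·1 1·11  φ→[10+1]=11

a_11 = 11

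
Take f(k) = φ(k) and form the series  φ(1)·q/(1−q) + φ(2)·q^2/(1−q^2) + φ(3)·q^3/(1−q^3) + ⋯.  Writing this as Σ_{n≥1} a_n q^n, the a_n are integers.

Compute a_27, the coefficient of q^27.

q^27  k|27↦φ(k): 27:18 9:6 3:2 1:1  a_27=27

a_27 = 27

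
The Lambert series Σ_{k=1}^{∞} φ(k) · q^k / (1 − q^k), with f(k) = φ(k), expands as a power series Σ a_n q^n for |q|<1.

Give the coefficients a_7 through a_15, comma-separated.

n=7: 1·7 7·1  φ→[1+6]=7
n=8: 1·8 2·4 4·2 8·1  φ→[1+1+2+4]=8
n=9: 9·1 3·3 1·9  φ→[6+2+1]=9
d|10:{1,2,5,10}  Σφ=1+1+4+4=10
[q^11] φ(1)=1,φ(11)=10 ⇒ 11
n=12: 1·12 2·6 3·4 4·3 6·2 12·1  φ→[1+1+2+2+2+4]=12
n=13: 1·13 13·1  φ→[1+12]=13
q^14  k|14↦φ(k): 14:6 7:6 2:1 1:1  a_14=14
q^15  k|15↦φ(k): 15:8 5:4 3:2 1:1  a_15=15

7, 8, 9, 10, 11, 12, 13, 14, 15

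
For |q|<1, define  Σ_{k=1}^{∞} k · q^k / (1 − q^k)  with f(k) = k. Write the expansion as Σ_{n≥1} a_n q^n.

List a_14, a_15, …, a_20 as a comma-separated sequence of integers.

24, 24, 31, 18, 39, 20, 42

d|14:{1,2,7,14}  Σf=1+2+7+14=24
n=15: 1·15 3·5 5·3 15·1  f→[1+3+5+15]=24
q^16  k|16↦f(k): 1:1 2:2 4:4 8:8 16:16  a_16=31
q^17  k|17↦f(k): 1:1 17:17  a_17=18
q^18  k|18↦f(k): 18:18 9:9 6:6 3:3 2:2 1:1  a_18=39
q^19  k|19↦f(k): 1:1 19:19  a_19=20
d|20:{1,2,4,5,10,20}  Σf=1+2+4+5+10+20=42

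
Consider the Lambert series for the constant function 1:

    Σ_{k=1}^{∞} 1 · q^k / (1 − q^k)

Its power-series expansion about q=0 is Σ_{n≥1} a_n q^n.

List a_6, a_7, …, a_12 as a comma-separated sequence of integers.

q^6  k|6↦f(k): 6:1 3:1 2:1 1:1  a_6=4
n=7: 7·1 1·7  f→[1+1]=2
q^8  k|8↦f(k): 8:1 4:1 2:1 1:1  a_8=4
[q^9] f(9)=1,f(3)=1,f(1)=1 ⇒ 3
[q^10] f(1)=1,f(2)=1,f(5)=1,f(10)=1 ⇒ 4
n=11: 1·11 11·1  f→[1+1]=2
q^12  k|12↦f(k): 1:1 2:1 3:1 4:1 6:1 12:1  a_12=6

4, 2, 4, 3, 4, 2, 6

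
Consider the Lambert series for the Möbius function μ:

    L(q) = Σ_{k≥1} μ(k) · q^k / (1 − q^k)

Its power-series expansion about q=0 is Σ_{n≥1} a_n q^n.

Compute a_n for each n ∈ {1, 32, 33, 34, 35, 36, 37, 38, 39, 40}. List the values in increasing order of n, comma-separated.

1, 0, 0, 0, 0, 0, 0, 0, 0, 0

[q^1] μ(1)=1 ⇒ 1
d|32:{1,2,4,8,16,32}  Σμ=1+(-1)+0+0+0+0=0
q^33  k|33↦μ(k): 33:1 11:-1 3:-1 1:1  a_33=0
n=34: 34·1 17·2 2·17 1·34  μ→[1+(-1)+(-1)+1]=0
q^35  k|35↦μ(k): 35:1 7:-1 5:-1 1:1  a_35=0
d|36:{36,18,12,9,6,4,3,2,1}  Σμ=0+0+0+0+1+0+(-1)+(-1)+1=0
n=37: 37·1 1·37  μ→[(-1)+1]=0
n=38: 38·1 19·2 2·19 1·38  μ→[1+(-1)+(-1)+1]=0
q^39  k|39↦μ(k): 1:1 3:-1 13:-1 39:1  a_39=0
d|40:{1,2,4,5,8,10,20,40}  Σμ=1+(-1)+0+(-1)+0+1+0+0=0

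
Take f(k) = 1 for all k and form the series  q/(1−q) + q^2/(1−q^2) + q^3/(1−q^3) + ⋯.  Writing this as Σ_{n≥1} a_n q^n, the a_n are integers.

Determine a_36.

d|36:{1,2,3,4,6,9,12,18,36}  Σf=1+1+1+1+1+1+1+1+1=9

a_36 = 9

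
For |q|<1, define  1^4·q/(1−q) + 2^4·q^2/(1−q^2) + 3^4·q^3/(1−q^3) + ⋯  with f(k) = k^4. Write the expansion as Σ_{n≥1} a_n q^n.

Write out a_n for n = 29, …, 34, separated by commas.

707282, 872644, 923522, 1118481, 1200644, 1419874

n=29: 1·29 29·1  f→[1+707281]=707282
[q^30] f(1)=1,f(2)=16,f(3)=81,f(5)=625,f(6)=1296,f(10)=10000,f(15)=50625,f(30)=810000 ⇒ 872644
q^31  k|31↦f(k): 1:1 31:923521  a_31=923522
[q^32] f(32)=1048576,f(16)=65536,f(8)=4096,f(4)=256,f(2)=16,f(1)=1 ⇒ 1118481
q^33  k|33↦f(k): 1:1 3:81 11:14641 33:1185921  a_33=1200644
d|34:{34,17,2,1}  Σf=1336336+83521+16+1=1419874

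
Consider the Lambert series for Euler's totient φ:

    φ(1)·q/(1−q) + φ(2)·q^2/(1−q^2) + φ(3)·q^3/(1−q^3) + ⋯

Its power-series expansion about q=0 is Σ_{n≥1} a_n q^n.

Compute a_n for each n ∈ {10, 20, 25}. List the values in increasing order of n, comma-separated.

n=10: 1·10 2·5 5·2 10·1  φ→[1+1+4+4]=10
[q^20] φ(20)=8,φ(10)=4,φ(5)=4,φ(4)=2,φ(2)=1,φ(1)=1 ⇒ 20
d|25:{1,5,25}  Σφ=1+4+20=25

10, 20, 25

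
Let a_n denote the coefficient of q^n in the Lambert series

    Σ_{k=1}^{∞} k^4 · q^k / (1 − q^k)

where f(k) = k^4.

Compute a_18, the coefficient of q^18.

q^18  k|18↦f(k): 1:1 2:16 3:81 6:1296 9:6561 18:104976  a_18=112931

a_18 = 112931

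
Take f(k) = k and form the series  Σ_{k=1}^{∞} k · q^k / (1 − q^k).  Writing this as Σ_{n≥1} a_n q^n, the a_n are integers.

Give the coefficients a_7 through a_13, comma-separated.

d|7:{1,7}  Σf=1+7=8
[q^8] f(1)=1,f(2)=2,f(4)=4,f(8)=8 ⇒ 15
d|9:{1,3,9}  Σf=1+3+9=13
n=10: 10·1 5·2 2·5 1·10  f→[10+5+2+1]=18
d|11:{1,11}  Σf=1+11=12
[q^12] f(1)=1,f(2)=2,f(3)=3,f(4)=4,f(6)=6,f(12)=12 ⇒ 28
[q^13] f(13)=13,f(1)=1 ⇒ 14

8, 15, 13, 18, 12, 28, 14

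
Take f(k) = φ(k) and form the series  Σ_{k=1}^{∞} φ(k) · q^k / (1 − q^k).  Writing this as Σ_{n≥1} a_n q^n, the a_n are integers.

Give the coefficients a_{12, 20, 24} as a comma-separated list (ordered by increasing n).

d|12:{12,6,4,3,2,1}  Σφ=4+2+2+2+1+1=12
q^20  k|20↦φ(k): 1:1 2:1 4:2 5:4 10:4 20:8  a_20=20
d|24:{24,12,8,6,4,3,2,1}  Σφ=8+4+4+2+2+2+1+1=24

12, 20, 24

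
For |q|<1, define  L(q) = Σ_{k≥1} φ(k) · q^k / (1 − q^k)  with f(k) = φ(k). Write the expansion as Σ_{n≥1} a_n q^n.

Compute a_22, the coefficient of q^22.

n=22: 1·22 2·11 11·2 22·1  φ→[1+1+10+10]=22

a_22 = 22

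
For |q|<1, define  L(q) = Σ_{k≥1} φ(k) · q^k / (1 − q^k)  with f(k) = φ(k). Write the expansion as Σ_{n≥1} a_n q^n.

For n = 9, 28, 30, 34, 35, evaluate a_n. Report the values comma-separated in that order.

d|9:{1,3,9}  Σφ=1+2+6=9
n=28: 1·28 2·14 4·7 7·4 14·2 28·1  φ→[1+1+2+6+6+12]=28
d|30:{30,15,10,6,5,3,2,1}  Σφ=8+8+4+2+4+2+1+1=30
q^34  k|34↦φ(k): 1:1 2:1 17:16 34:16  a_34=34
n=35: 35·1 7·5 5·7 1·35  φ→[24+6+4+1]=35

9, 28, 30, 34, 35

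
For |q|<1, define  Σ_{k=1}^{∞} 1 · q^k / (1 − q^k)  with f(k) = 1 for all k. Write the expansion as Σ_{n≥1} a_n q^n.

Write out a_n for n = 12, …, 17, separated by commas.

q^12  k|12↦f(k): 1:1 2:1 3:1 4:1 6:1 12:1  a_12=6
q^13  k|13↦f(k): 13:1 1:1  a_13=2
d|14:{14,7,2,1}  Σf=1+1+1+1=4
q^15  k|15↦f(k): 1:1 3:1 5:1 15:1  a_15=4
n=16: 16·1 8·2 4·4 2·8 1·16  f→[1+1+1+1+1]=5
n=17: 17·1 1·17  f→[1+1]=2

6, 2, 4, 4, 5, 2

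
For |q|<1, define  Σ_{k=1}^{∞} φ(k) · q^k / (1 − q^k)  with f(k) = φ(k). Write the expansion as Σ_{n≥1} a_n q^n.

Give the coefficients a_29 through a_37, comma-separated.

[q^29] φ(29)=28,φ(1)=1 ⇒ 29
d|30:{1,2,3,5,6,10,15,30}  Σφ=1+1+2+4+2+4+8+8=30
q^31  k|31↦φ(k): 1:1 31:30  a_31=31
d|32:{1,2,4,8,16,32}  Σφ=1+1+2+4+8+16=32
n=33: 33·1 11·3 3·11 1·33  φ→[20+10+2+1]=33
[q^34] φ(1)=1,φ(2)=1,φ(17)=16,φ(34)=16 ⇒ 34
[q^35] φ(35)=24,φ(7)=6,φ(5)=4,φ(1)=1 ⇒ 35
[q^36] φ(1)=1,φ(2)=1,φ(3)=2,φ(4)=2,φ(6)=2,φ(9)=6,φ(12)=4,φ(18)=6,φ(36)=12 ⇒ 36
d|37:{1,37}  Σφ=1+36=37

29, 30, 31, 32, 33, 34, 35, 36, 37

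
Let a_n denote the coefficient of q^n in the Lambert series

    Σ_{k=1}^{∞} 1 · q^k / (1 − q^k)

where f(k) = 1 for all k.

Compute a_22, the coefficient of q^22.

q^22  k|22↦f(k): 22:1 11:1 2:1 1:1  a_22=4

a_22 = 4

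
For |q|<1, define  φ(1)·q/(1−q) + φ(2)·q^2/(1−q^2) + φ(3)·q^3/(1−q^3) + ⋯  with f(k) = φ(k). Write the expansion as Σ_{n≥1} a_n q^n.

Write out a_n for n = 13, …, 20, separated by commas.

[q^13] φ(13)=12,φ(1)=1 ⇒ 13
n=14: 14·1 7·2 2·7 1·14  φ→[6+6+1+1]=14
n=15: 15·1 5·3 3·5 1·15  φ→[8+4+2+1]=15
n=16: 1·16 2·8 4·4 8·2 16·1  φ→[1+1+2+4+8]=16
[q^17] φ(17)=16,φ(1)=1 ⇒ 17
q^18  k|18↦φ(k): 18:6 9:6 6:2 3:2 2:1 1:1  a_18=18
[q^19] φ(19)=18,φ(1)=1 ⇒ 19
n=20: 1·20 2·10 4·5 5·4 10·2 20·1  φ→[1+1+2+4+4+8]=20

13, 14, 15, 16, 17, 18, 19, 20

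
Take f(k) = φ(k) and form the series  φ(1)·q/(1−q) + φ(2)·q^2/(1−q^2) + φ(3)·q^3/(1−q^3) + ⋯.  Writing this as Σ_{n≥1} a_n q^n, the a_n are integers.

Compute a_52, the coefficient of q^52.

n=52: 52·1 26·2 13·4 4·13 2·26 1·52  φ→[24+12+12+2+1+1]=52

a_52 = 52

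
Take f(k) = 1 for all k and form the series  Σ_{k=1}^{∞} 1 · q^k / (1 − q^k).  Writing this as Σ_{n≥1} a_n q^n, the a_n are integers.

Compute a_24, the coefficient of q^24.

d|24:{24,12,8,6,4,3,2,1}  Σf=1+1+1+1+1+1+1+1=8

a_24 = 8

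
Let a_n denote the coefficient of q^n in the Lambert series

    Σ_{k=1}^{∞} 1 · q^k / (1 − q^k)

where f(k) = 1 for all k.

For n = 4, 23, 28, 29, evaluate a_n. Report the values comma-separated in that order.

3, 2, 6, 2

q^4  k|4↦f(k): 4:1 2:1 1:1  a_4=3
n=23: 23·1 1·23  f→[1+1]=2
q^28  k|28↦f(k): 28:1 14:1 7:1 4:1 2:1 1:1  a_28=6
d|29:{29,1}  Σf=1+1=2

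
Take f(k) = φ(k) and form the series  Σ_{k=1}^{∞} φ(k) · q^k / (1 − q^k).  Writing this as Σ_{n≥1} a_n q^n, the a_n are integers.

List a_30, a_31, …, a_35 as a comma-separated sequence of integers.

d|30:{1,2,3,5,6,10,15,30}  Σφ=1+1+2+4+2+4+8+8=30
[q^31] φ(31)=30,φ(1)=1 ⇒ 31
n=32: 32·1 16·2 8·4 4·8 2·16 1·32  φ→[16+8+4+2+1+1]=32
q^33  k|33↦φ(k): 1:1 3:2 11:10 33:20  a_33=33
d|34:{34,17,2,1}  Σφ=16+16+1+1=34
q^35  k|35↦φ(k): 35:24 7:6 5:4 1:1  a_35=35

30, 31, 32, 33, 34, 35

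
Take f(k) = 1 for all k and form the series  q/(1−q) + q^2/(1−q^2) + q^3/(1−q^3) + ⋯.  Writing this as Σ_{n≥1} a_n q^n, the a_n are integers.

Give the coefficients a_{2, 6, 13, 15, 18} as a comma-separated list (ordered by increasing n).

2, 4, 2, 4, 6

d|2:{1,2}  Σf=1+1=2
q^6  k|6↦f(k): 1:1 2:1 3:1 6:1  a_6=4
q^13  k|13↦f(k): 1:1 13:1  a_13=2
q^15  k|15↦f(k): 15:1 5:1 3:1 1:1  a_15=4
n=18: 1·18 2·9 3·6 6·3 9·2 18·1  f→[1+1+1+1+1+1]=6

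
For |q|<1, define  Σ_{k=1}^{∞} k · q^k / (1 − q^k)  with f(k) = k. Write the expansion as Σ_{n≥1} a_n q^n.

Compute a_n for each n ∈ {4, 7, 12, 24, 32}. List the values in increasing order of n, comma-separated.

q^4  k|4↦f(k): 1:1 2:2 4:4  a_4=7
[q^7] f(1)=1,f(7)=7 ⇒ 8
q^12  k|12↦f(k): 12:12 6:6 4:4 3:3 2:2 1:1  a_12=28
d|24:{1,2,3,4,6,8,12,24}  Σf=1+2+3+4+6+8+12+24=60
n=32: 32·1 16·2 8·4 4·8 2·16 1·32  f→[32+16+8+4+2+1]=63

7, 8, 28, 60, 63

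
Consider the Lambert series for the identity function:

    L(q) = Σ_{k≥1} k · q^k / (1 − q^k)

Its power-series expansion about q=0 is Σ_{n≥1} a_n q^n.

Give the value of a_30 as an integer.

a_30 = 72

[q^30] f(1)=1,f(2)=2,f(3)=3,f(5)=5,f(6)=6,f(10)=10,f(15)=15,f(30)=30 ⇒ 72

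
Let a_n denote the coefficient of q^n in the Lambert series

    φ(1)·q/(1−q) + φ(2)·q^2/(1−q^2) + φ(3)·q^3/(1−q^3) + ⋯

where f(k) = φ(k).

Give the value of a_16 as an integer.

[q^16] φ(16)=8,φ(8)=4,φ(4)=2,φ(2)=1,φ(1)=1 ⇒ 16

a_16 = 16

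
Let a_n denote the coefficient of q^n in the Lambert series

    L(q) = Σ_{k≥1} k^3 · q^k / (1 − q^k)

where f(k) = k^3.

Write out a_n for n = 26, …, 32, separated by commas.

19782, 20440, 25112, 24390, 31752, 29792, 37449

q^26  k|26↦f(k): 26:17576 13:2197 2:8 1:1  a_26=19782
n=27: 27·1 9·3 3·9 1·27  f→[19683+729+27+1]=20440
d|28:{28,14,7,4,2,1}  Σf=21952+2744+343+64+8+1=25112
d|29:{1,29}  Σf=1+24389=24390
[q^30] f(30)=27000,f(15)=3375,f(10)=1000,f(6)=216,f(5)=125,f(3)=27,f(2)=8,f(1)=1 ⇒ 31752
d|31:{31,1}  Σf=29791+1=29792
q^32  k|32↦f(k): 1:1 2:8 4:64 8:512 16:4096 32:32768  a_32=37449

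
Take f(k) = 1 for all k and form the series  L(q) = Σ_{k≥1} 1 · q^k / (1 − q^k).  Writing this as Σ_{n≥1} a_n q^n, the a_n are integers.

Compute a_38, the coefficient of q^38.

a_38 = 4

[q^38] f(38)=1,f(19)=1,f(2)=1,f(1)=1 ⇒ 4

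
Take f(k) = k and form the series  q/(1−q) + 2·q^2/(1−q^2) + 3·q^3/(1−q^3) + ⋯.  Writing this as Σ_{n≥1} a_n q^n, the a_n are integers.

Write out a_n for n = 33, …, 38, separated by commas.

48, 54, 48, 91, 38, 60

[q^33] f(1)=1,f(3)=3,f(11)=11,f(33)=33 ⇒ 48
[q^34] f(1)=1,f(2)=2,f(17)=17,f(34)=34 ⇒ 54
n=35: 1·35 5·7 7·5 35·1  f→[1+5+7+35]=48
d|36:{1,2,3,4,6,9,12,18,36}  Σf=1+2+3+4+6+9+12+18+36=91
q^37  k|37↦f(k): 1:1 37:37  a_37=38
q^38  k|38↦f(k): 38:38 19:19 2:2 1:1  a_38=60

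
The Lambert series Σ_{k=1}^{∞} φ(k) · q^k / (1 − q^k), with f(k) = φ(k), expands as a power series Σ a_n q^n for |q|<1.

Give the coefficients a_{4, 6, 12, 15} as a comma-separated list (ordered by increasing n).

d|4:{4,2,1}  Σφ=2+1+1=4
[q^6] φ(1)=1,φ(2)=1,φ(3)=2,φ(6)=2 ⇒ 6
[q^12] φ(1)=1,φ(2)=1,φ(3)=2,φ(4)=2,φ(6)=2,φ(12)=4 ⇒ 12
[q^15] φ(1)=1,φ(3)=2,φ(5)=4,φ(15)=8 ⇒ 15

4, 6, 12, 15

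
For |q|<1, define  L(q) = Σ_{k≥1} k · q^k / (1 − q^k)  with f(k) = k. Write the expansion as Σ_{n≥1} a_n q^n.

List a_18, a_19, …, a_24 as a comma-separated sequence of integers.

n=18: 18·1 9·2 6·3 3·6 2·9 1·18  f→[18+9+6+3+2+1]=39
q^19  k|19↦f(k): 1:1 19:19  a_19=20
q^20  k|20↦f(k): 1:1 2:2 4:4 5:5 10:10 20:20  a_20=42
d|21:{21,7,3,1}  Σf=21+7+3+1=32
q^22  k|22↦f(k): 1:1 2:2 11:11 22:22  a_22=36
q^23  k|23↦f(k): 23:23 1:1  a_23=24
n=24: 24·1 12·2 8·3 6·4 4·6 3·8 2·12 1·24  f→[24+12+8+6+4+3+2+1]=60

39, 20, 42, 32, 36, 24, 60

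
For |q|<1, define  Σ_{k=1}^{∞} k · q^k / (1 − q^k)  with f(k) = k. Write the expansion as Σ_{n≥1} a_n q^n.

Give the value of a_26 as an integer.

[q^26] f(1)=1,f(2)=2,f(13)=13,f(26)=26 ⇒ 42

a_26 = 42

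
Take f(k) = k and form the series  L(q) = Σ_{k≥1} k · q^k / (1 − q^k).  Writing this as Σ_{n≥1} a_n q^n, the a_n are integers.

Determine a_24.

[q^24] f(1)=1,f(2)=2,f(3)=3,f(4)=4,f(6)=6,f(8)=8,f(12)=12,f(24)=24 ⇒ 60

a_24 = 60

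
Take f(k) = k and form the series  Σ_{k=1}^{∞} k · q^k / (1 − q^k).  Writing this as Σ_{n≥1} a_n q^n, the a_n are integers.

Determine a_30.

a_30 = 72

[q^30] f(1)=1,f(2)=2,f(3)=3,f(5)=5,f(6)=6,f(10)=10,f(15)=15,f(30)=30 ⇒ 72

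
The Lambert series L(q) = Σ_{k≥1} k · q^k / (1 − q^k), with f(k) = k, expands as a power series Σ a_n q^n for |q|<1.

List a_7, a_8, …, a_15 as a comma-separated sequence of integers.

[q^7] f(1)=1,f(7)=7 ⇒ 8
[q^8] f(1)=1,f(2)=2,f(4)=4,f(8)=8 ⇒ 15
[q^9] f(9)=9,f(3)=3,f(1)=1 ⇒ 13
q^10  k|10↦f(k): 1:1 2:2 5:5 10:10  a_10=18
q^11  k|11↦f(k): 11:11 1:1  a_11=12
n=12: 1·12 2·6 3·4 4·3 6·2 12·1  f→[1+2+3+4+6+12]=28
d|13:{1,13}  Σf=1+13=14
n=14: 1·14 2·7 7·2 14·1  f→[1+2+7+14]=24
n=15: 15·1 5·3 3·5 1·15  f→[15+5+3+1]=24

8, 15, 13, 18, 12, 28, 14, 24, 24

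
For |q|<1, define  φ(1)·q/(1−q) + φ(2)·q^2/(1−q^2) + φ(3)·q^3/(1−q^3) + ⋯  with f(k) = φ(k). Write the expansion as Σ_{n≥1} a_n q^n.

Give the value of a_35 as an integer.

d|35:{1,5,7,35}  Σφ=1+4+6+24=35

a_35 = 35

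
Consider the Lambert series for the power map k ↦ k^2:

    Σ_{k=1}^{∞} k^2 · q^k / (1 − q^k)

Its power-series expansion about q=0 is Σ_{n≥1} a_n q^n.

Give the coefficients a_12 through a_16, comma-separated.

210, 170, 250, 260, 341

[q^12] f(1)=1,f(2)=4,f(3)=9,f(4)=16,f(6)=36,f(12)=144 ⇒ 210
q^13  k|13↦f(k): 1:1 13:169  a_13=170
d|14:{1,2,7,14}  Σf=1+4+49+196=250
d|15:{1,3,5,15}  Σf=1+9+25+225=260
d|16:{1,2,4,8,16}  Σf=1+4+16+64+256=341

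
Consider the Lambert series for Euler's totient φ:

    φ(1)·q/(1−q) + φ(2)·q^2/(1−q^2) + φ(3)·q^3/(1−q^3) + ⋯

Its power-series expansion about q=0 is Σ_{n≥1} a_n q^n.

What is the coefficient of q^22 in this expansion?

q^22  k|22↦φ(k): 22:10 11:10 2:1 1:1  a_22=22

a_22 = 22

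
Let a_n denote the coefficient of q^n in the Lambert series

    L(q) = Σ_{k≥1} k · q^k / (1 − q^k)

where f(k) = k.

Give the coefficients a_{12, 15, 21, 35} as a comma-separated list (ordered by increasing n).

n=12: 1·12 2·6 3·4 4·3 6·2 12·1  f→[1+2+3+4+6+12]=28
[q^15] f(1)=1,f(3)=3,f(5)=5,f(15)=15 ⇒ 24
n=21: 21·1 7·3 3·7 1·21  f→[21+7+3+1]=32
d|35:{35,7,5,1}  Σf=35+7+5+1=48

28, 24, 32, 48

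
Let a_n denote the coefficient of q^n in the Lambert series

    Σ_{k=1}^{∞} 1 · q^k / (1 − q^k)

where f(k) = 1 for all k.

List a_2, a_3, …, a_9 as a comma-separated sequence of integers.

2, 2, 3, 2, 4, 2, 4, 3

n=2: 2·1 1·2  f→[1+1]=2
d|3:{3,1}  Σf=1+1=2
n=4: 1·4 2·2 4·1  f→[1+1+1]=3
[q^5] f(5)=1,f(1)=1 ⇒ 2
q^6  k|6↦f(k): 1:1 2:1 3:1 6:1  a_6=4
[q^7] f(7)=1,f(1)=1 ⇒ 2
[q^8] f(8)=1,f(4)=1,f(2)=1,f(1)=1 ⇒ 4
n=9: 9·1 3·3 1·9  f→[1+1+1]=3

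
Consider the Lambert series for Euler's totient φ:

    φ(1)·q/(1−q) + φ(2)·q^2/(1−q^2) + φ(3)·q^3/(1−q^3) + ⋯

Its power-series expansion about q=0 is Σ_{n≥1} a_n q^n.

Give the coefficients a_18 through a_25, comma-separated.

d|18:{18,9,6,3,2,1}  Σφ=6+6+2+2+1+1=18
d|19:{1,19}  Σφ=1+18=19
d|20:{1,2,4,5,10,20}  Σφ=1+1+2+4+4+8=20
[q^21] φ(1)=1,φ(3)=2,φ(7)=6,φ(21)=12 ⇒ 21
[q^22] φ(1)=1,φ(2)=1,φ(11)=10,φ(22)=10 ⇒ 22
[q^23] φ(23)=22,φ(1)=1 ⇒ 23
n=24: 24·1 12·2 8·3 6·4 4·6 3·8 2·12 1·24  φ→[8+4+4+2+2+2+1+1]=24
[q^25] φ(25)=20,φ(5)=4,φ(1)=1 ⇒ 25

18, 19, 20, 21, 22, 23, 24, 25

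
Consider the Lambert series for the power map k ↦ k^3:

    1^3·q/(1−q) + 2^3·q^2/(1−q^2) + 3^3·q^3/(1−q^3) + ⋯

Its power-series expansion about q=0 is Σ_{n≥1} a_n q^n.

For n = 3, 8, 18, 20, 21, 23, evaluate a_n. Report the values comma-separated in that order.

28, 585, 6813, 9198, 9632, 12168

n=3: 1·3 3·1  f→[1+27]=28
d|8:{1,2,4,8}  Σf=1+8+64+512=585
q^18  k|18↦f(k): 18:5832 9:729 6:216 3:27 2:8 1:1  a_18=6813
n=20: 20·1 10·2 5·4 4·5 2·10 1·20  f→[8000+1000+125+64+8+1]=9198
n=21: 21·1 7·3 3·7 1·21  f→[9261+343+27+1]=9632
q^23  k|23↦f(k): 1:1 23:12167  a_23=12168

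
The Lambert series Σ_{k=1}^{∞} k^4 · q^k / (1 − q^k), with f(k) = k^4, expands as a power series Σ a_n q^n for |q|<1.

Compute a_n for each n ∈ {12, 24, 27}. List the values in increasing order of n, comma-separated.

22386, 358258, 538084

d|12:{12,6,4,3,2,1}  Σf=20736+1296+256+81+16+1=22386
[q^24] f(24)=331776,f(12)=20736,f(8)=4096,f(6)=1296,f(4)=256,f(3)=81,f(2)=16,f(1)=1 ⇒ 358258
[q^27] f(1)=1,f(3)=81,f(9)=6561,f(27)=531441 ⇒ 538084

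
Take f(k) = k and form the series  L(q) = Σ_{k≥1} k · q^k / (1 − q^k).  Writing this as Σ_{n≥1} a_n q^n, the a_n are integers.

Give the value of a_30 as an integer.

a_30 = 72

d|30:{30,15,10,6,5,3,2,1}  Σf=30+15+10+6+5+3+2+1=72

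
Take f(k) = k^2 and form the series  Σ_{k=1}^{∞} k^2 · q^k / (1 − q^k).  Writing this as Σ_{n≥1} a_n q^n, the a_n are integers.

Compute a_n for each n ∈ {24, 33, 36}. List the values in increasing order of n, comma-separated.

[q^24] f(1)=1,f(2)=4,f(3)=9,f(4)=16,f(6)=36,f(8)=64,f(12)=144,f(24)=576 ⇒ 850
n=33: 33·1 11·3 3·11 1·33  f→[1089+121+9+1]=1220
n=36: 36·1 18·2 12·3 9·4 6·6 4·9 3·12 2·18 1·36  f→[1296+324+144+81+36+16+9+4+1]=1911

850, 1220, 1911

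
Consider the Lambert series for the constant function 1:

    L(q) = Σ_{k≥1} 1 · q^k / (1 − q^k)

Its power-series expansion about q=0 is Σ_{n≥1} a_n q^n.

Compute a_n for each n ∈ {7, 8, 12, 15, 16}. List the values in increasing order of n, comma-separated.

2, 4, 6, 4, 5

[q^7] f(1)=1,f(7)=1 ⇒ 2
[q^8] f(1)=1,f(2)=1,f(4)=1,f(8)=1 ⇒ 4
n=12: 1·12 2·6 3·4 4·3 6·2 12·1  f→[1+1+1+1+1+1]=6
q^15  k|15↦f(k): 15:1 5:1 3:1 1:1  a_15=4
q^16  k|16↦f(k): 1:1 2:1 4:1 8:1 16:1  a_16=5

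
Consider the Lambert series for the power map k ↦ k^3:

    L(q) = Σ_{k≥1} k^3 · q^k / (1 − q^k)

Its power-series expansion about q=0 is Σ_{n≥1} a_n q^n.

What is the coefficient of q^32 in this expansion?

a_32 = 37449

q^32  k|32↦f(k): 1:1 2:8 4:64 8:512 16:4096 32:32768  a_32=37449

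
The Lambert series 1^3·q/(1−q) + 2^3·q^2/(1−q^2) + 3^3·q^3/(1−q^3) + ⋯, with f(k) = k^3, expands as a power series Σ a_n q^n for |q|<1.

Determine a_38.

a_38 = 61740

q^38  k|38↦f(k): 38:54872 19:6859 2:8 1:1  a_38=61740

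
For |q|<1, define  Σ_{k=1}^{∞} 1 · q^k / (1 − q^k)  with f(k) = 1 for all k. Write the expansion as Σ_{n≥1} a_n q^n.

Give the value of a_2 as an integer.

a_2 = 2

[q^2] f(2)=1,f(1)=1 ⇒ 2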